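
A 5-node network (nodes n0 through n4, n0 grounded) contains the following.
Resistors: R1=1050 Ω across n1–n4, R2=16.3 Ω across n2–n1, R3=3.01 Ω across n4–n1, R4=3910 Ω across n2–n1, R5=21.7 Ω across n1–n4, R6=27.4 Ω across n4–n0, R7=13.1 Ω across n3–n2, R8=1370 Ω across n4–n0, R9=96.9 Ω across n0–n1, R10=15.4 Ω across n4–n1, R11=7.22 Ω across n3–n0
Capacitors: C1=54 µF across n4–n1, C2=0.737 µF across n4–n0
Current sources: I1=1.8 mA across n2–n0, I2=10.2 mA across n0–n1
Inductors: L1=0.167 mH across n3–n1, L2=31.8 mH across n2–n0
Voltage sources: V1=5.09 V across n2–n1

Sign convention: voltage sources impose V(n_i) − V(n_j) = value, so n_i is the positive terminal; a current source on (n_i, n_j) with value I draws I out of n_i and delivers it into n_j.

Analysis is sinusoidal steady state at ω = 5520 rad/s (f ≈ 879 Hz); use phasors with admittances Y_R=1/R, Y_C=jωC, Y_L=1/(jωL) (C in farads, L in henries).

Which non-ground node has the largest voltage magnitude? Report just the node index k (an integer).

2

Apply KCL at each of the 4 non-ground nodes and solve the resulting linear system.
Node n1: branches {R1, R2, R3, R4, R5, C1, L1, I2, R9, R10, V1} → V_1 = 0.004376-0.1035j
Node n2: branches {R2, R4, R7, I1, L2, V1} → V_2 = 5.094-0.1035j
Node n3: branches {R7, L1, R11} → V_3 = 0.05982+0.2432j
Node n4: branches {R1, R3, R5, R6, C1, R8, C2, R10} → V_4 = 0.007092-0.09721j
Source currents: i(V1)=-0.6991+0.05548j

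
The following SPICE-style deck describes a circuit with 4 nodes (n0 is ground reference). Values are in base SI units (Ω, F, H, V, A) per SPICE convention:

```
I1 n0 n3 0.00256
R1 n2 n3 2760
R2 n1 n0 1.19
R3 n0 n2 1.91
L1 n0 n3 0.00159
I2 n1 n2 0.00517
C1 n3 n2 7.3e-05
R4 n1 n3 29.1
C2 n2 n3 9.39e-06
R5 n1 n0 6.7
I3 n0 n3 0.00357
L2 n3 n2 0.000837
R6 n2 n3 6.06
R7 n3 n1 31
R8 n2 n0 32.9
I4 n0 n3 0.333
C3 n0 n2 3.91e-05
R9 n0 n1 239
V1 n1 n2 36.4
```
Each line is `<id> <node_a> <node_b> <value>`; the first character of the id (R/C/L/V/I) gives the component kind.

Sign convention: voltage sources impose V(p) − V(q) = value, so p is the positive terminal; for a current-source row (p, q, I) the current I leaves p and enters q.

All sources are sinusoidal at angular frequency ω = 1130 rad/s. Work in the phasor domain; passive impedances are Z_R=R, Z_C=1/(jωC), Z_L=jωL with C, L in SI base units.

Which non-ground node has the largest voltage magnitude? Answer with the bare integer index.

MNA unknowns: 3 node voltages V₁..V_3 plus 1 source current (V1)
I1: z[0]−=0.00256, z[3]+=0.00256
R1: Y=0.0003623+0.000j on G[2,3]
R2: Y=0.8403+0.000j on G[1,0]
R3: Y=0.5236+0.000j on G[0,2]
L1: Y=0.000-0.5566j on G[0,3]
I2: z[1]−=0.00517, z[2]+=0.00517
C1: Y=0.000+0.08249j on G[3,2]
R4: Y=0.03436+0.000j on G[1,3]
C2: Y=0.000+0.01061j on G[2,3]
R5: Y=0.1493+0.000j on G[1,0]
I3: z[0]−=0.00357, z[3]+=0.00357
L2: Y=0.000-1.057j on G[3,2]
R6: Y=0.1650+0.000j on G[2,3]
R7: Y=0.03226+0.000j on G[3,1]
R8: Y=0.03040+0.000j on G[2,0]
I4: z[0]−=0.333, z[3]+=0.333
C3: Y=0.000+0.04418j on G[0,2]
R9: Y=0.004184+0.000j on G[0,1]
V1: row V1−V2=36.4, i_V1 at 1,2
solve → V1=13.93-4.365j, V2=-22.47-4.365j, V3=-13.92-2.254j
aux → i_V1=-15.71+4.479j

2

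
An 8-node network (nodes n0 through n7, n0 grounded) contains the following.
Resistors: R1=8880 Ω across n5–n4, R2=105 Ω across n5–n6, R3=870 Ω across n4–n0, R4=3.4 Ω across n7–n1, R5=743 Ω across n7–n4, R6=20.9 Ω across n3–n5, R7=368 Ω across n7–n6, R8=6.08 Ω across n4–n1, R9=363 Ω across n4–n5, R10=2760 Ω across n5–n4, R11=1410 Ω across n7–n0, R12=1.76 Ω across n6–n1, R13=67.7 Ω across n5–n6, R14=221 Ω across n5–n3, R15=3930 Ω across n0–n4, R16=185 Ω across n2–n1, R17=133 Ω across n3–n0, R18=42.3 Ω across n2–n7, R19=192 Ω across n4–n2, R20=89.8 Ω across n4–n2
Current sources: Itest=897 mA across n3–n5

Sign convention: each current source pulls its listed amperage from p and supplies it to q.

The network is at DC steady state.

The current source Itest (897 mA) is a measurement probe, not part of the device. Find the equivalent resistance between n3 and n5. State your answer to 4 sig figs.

R_eq = 18.55 Ω

MNA unknowns: 7 node voltages V₁..V_7
R1: Y=0.0001126 on G[5,4]
R2: Y=0.009524 on G[5,6]
R3: Y=0.001149 on G[4,0]
R4: Y=0.2941 on G[7,1]
R5: Y=0.001346 on G[7,4]
R6: Y=0.04785 on G[3,5]
R7: Y=0.002717 on G[7,6]
R8: Y=0.1645 on G[4,1]
R9: Y=0.002755 on G[4,5]
R10: Y=0.0003623 on G[5,4]
R11: Y=0.0007092 on G[7,0]
R12: Y=0.5682 on G[6,1]
R13: Y=0.01477 on G[5,6]
R14: Y=0.004525 on G[5,3]
R15: Y=0.0002545 on G[0,4]
R16: Y=0.005405 on G[2,1]
R17: Y=0.007519 on G[3,0]
R18: Y=0.02364 on G[2,7]
R19: Y=0.005208 on G[4,2]
R20: Y=0.01114 on G[4,2]
Itest: z[3]−=0.897, z[5]+=0.897
solve → V1=12.25, V2=12.21, V3=-3.425, V4=12.17, V5=13.21, V6=12.29, V7=12.22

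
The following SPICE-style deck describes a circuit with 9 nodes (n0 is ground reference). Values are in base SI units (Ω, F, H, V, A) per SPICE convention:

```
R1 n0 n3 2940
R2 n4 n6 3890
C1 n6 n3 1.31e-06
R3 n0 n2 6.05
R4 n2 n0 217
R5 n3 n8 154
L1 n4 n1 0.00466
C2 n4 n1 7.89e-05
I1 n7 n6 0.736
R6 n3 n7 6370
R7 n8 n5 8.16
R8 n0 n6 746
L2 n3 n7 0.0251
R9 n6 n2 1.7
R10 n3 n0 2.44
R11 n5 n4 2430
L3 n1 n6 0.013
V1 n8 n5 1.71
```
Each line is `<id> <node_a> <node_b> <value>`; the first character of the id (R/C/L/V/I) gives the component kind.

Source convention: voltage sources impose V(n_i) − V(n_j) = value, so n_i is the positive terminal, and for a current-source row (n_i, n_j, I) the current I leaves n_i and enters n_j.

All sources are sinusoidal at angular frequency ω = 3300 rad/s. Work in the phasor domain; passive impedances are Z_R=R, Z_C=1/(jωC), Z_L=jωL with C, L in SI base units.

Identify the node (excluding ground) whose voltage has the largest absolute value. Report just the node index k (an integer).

7

Apply KCL at each of the 8 non-ground nodes and solve the resulting linear system.
Node n1: branches {L1, C2, L3} → V_1 = 5.482-0.3838j
Node n2: branches {R3, R4, R9} → V_2 = 4.260-0.1822j
Node n3: branches {R1, C1, R5, R6, L2, R10} → V_3 = -1.783+0.07624j
Node n4: branches {R2, L1, C2, R11} → V_4 = 5.483-0.3660j
Node n5: branches {R7, R11, V1} → V_5 = -2.958+0.04988j
Node n6: branches {R2, C1, I1, R8, R9, L3} → V_6 = 5.491-0.2348j
Node n7: branches {I1, R6, L2} → V_7 = -2.575-60.88j
Node n8: branches {R5, R7, V1} → V_8 = -1.248+0.04988j
Source currents: i(V1)=-0.2130+0.0001711j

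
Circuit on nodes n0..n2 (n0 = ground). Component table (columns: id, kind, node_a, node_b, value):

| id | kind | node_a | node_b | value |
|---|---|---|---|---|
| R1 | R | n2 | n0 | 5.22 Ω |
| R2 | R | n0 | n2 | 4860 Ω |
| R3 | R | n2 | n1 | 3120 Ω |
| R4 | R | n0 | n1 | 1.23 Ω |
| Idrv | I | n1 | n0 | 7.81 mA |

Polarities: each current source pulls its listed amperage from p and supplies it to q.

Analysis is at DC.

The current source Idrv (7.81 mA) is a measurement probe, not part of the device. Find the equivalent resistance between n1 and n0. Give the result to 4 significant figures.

R_eq = 1.230 Ω

MNA unknowns: 2 node voltages V₁..V_2
R1: Y=0.1916 on G[2,0]
R2: Y=0.0002058 on G[0,2]
R3: Y=0.0003205 on G[2,1]
R4: Y=0.8130 on G[0,1]
Idrv: z[1]−=0.00781, z[0]+=0.00781
solve → V1=-0.009603, V2=-1.602e-05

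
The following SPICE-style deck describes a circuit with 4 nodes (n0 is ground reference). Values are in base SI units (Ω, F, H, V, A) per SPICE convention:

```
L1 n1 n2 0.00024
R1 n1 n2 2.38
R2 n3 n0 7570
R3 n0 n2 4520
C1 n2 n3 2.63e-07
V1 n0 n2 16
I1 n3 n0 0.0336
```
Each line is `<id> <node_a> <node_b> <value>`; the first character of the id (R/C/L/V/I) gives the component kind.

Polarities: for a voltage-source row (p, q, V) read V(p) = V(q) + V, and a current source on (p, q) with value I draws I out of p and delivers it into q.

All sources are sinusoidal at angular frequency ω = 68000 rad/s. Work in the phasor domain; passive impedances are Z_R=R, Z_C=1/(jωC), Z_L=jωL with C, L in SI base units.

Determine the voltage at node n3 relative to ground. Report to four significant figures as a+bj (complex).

Apply KCL at each of the 3 non-ground nodes and solve the resulting linear system.
Node n1: branches {L1, R1} → V_1 = -16.00+0.000j
Node n2: branches {L1, R1, R3, C1, V1} → V_2 = -16.00+0.000j
Node n3: branches {R2, C1, I1} → V_3 = -16.01+1.760j
Source currents: i(V1)=0.02794+0.0002326j

-16.01+1.760j V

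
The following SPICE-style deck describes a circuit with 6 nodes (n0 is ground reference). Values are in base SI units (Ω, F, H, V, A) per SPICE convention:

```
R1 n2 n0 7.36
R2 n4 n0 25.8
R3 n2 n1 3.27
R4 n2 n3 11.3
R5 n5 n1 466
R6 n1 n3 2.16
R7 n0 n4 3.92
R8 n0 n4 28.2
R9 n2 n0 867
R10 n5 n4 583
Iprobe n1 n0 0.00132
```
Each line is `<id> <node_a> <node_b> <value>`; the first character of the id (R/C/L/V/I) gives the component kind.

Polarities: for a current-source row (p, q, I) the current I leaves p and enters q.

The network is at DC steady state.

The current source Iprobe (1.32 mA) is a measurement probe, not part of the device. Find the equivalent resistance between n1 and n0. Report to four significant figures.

R_eq = 9.836 Ω

Apply KCL at each of the 5 non-ground nodes and solve the resulting linear system.
Node n1: branches {R3, R5, R6, Iprobe} → V_1 = -0.01298
Node n2: branches {R1, R3, R4, R9} → V_2 = -0.009543
Node n3: branches {R4, R6} → V_3 = -0.01243
Node n4: branches {R2, R7, R8, R10} → V_4 = -3.748e-05
Node n5: branches {R5, R10} → V_5 = -0.007233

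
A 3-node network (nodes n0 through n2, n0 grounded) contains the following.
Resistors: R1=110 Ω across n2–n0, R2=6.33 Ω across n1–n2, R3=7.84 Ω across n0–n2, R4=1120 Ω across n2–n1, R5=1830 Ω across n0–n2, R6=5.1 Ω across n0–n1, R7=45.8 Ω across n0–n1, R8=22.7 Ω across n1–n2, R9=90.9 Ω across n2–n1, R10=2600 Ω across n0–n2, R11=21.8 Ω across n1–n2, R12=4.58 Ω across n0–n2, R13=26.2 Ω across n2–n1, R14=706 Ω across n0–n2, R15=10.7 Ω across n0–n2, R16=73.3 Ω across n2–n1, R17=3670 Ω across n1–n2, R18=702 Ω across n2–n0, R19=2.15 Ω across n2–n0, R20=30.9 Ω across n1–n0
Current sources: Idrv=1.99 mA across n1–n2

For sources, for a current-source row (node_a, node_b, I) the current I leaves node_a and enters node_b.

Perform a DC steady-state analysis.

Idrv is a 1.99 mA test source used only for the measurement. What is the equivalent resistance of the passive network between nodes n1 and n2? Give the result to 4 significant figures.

R_eq = 1.967 Ω

Element admittances at DC:
  Y(R1) = 0.009091 S between n2,n0
  Y(R2) = 0.1580 S between n1,n2
  Y(R3) = 0.1276 S between n0,n2
  Y(R4) = 0.0008929 S between n2,n1
  Y(R5) = 0.0005464 S between n0,n2
  Y(R6) = 0.1961 S between n0,n1
  Y(R7) = 0.02183 S between n0,n1
  Y(R8) = 0.04405 S between n1,n2
  Y(R9) = 0.01100 S between n2,n1
  Y(R10) = 0.0003846 S between n0,n2
  Y(R11) = 0.04587 S between n1,n2
  Y(R12) = 0.2183 S between n0,n2
  Y(R13) = 0.03817 S between n2,n1
  Y(R14) = 0.001416 S between n0,n2
  Y(R15) = 0.09346 S between n0,n2
  Y(R16) = 0.01364 S between n2,n1
  Y(R17) = 0.0002725 S between n1,n2
  Y(R18) = 0.001425 S between n2,n0
  Y(R19) = 0.4651 S between n2,n0
  Y(R20) = 0.03236 S between n1,n0
  Idrv: injects 0.00199 A into n2 (from n1)
Assemble and solve the 2×2 MNA system:
  V(n1)=-0.003075  V(n2)=0.0008388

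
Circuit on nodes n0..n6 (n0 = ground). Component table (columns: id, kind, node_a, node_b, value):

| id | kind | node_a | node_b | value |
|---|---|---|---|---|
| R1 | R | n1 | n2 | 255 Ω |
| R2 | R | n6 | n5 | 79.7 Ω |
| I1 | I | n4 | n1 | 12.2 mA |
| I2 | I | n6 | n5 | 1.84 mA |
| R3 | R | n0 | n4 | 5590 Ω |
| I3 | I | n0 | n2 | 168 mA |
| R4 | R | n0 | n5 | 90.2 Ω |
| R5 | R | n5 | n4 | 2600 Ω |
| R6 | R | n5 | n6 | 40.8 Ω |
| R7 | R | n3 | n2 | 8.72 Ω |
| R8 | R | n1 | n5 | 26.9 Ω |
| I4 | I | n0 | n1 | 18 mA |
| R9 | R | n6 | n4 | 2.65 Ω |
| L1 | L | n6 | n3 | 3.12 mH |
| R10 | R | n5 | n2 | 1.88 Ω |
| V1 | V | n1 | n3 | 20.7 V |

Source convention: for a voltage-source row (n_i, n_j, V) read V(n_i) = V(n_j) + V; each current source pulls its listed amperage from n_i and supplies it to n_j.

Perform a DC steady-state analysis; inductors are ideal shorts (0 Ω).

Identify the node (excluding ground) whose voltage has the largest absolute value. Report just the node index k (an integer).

MNA unknowns: 6 node voltages V₁..V_6 plus 2 source currents (L1, V1)
R1: Y=0.003922 on G[1,2]
R2: Y=0.01255 on G[6,5]
I1: z[4]−=0.0122, z[1]+=0.0122
I2: z[6]−=0.00184, z[5]+=0.00184
R3: Y=0.0001789 on G[0,4]
I3: z[0]−=0.168, z[2]+=0.168
R4: Y=0.01109 on G[0,5]
R5: Y=0.0003846 on G[5,4]
R6: Y=0.02451 on G[5,6]
R7: Y=0.1147 on G[3,2]
R8: Y=0.03717 on G[1,5]
I4: z[0]−=0.018, z[1]+=0.018
R9: Y=0.3774 on G[6,4]
L1: row V6−V3=0, i_L1 at 6,3
R10: Y=0.5319 on G[5,2]
V1: row V1−V3=20.7, i_V1 at 1,3
solve → V1=32.67, V2=16.13, V3=11.97, V4=11.94, V5=16.58, V6=11.97
aux → i_L1=0.1565, i_V1=-0.6328

1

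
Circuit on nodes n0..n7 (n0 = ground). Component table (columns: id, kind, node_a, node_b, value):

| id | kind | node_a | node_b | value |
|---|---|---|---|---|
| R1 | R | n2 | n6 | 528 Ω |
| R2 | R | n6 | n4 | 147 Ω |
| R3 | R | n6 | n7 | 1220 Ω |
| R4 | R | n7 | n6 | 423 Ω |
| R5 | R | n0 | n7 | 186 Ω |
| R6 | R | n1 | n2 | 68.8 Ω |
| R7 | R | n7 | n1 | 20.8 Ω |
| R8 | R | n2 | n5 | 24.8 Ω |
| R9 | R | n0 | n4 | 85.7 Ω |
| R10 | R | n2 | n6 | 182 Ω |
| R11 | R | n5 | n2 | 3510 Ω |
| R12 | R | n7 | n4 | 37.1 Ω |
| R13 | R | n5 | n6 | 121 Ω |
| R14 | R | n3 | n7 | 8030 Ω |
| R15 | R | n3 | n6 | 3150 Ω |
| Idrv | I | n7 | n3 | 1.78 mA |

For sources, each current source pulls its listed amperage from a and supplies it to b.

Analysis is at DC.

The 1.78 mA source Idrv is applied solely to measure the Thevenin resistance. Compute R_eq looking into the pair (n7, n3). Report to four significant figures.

MNA unknowns: 7 node voltages V₁..V_7
R1: Y=0.001894 on G[2,6]
R2: Y=0.006803 on G[6,4]
R3: Y=0.0008197 on G[6,7]
R4: Y=0.002364 on G[7,6]
R5: Y=0.005376 on G[0,7]
R6: Y=0.01453 on G[1,2]
R7: Y=0.04808 on G[7,1]
R8: Y=0.04032 on G[2,5]
R9: Y=0.01167 on G[0,4]
R10: Y=0.005495 on G[2,6]
R11: Y=0.0002849 on G[5,2]
R12: Y=0.02695 on G[7,4]
R13: Y=0.008264 on G[5,6]
R14: Y=0.0001245 on G[3,7]
R15: Y=0.0003175 on G[3,6]
Idrv: z[7]−=0.00178, z[3]+=0.00178
solve → V1=0.0004919, V2=0.03696, V3=4.077, V4=0.004853, V5=0.04324, V6=0.07414, V7=-0.01053

R_eq = 2297. Ω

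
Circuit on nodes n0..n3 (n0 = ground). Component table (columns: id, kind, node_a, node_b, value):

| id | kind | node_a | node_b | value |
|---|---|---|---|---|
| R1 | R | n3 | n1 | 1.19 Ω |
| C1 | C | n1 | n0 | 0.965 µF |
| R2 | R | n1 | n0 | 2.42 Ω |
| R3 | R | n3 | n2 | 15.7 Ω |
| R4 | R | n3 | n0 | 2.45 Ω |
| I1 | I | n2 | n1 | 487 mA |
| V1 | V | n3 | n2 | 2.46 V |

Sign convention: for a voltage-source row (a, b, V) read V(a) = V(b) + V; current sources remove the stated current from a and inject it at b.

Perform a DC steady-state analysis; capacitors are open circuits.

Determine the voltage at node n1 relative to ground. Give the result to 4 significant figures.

0.2314 V

MNA unknowns: 3 node voltages V₁..V_3 plus 1 source current (V1)
R1: Y=0.8403 on G[3,1]
C1: Y=0.000 on G[1,0]
R2: Y=0.4132 on G[1,0]
R3: Y=0.06369 on G[3,2]
R4: Y=0.4082 on G[3,0]
I1: z[2]−=0.487, z[1]+=0.487
V1: row V3−V2=2.46, i_V1 at 3,2
solve → V1=0.2314, V2=-2.694, V3=-0.2343
aux → i_V1=0.3303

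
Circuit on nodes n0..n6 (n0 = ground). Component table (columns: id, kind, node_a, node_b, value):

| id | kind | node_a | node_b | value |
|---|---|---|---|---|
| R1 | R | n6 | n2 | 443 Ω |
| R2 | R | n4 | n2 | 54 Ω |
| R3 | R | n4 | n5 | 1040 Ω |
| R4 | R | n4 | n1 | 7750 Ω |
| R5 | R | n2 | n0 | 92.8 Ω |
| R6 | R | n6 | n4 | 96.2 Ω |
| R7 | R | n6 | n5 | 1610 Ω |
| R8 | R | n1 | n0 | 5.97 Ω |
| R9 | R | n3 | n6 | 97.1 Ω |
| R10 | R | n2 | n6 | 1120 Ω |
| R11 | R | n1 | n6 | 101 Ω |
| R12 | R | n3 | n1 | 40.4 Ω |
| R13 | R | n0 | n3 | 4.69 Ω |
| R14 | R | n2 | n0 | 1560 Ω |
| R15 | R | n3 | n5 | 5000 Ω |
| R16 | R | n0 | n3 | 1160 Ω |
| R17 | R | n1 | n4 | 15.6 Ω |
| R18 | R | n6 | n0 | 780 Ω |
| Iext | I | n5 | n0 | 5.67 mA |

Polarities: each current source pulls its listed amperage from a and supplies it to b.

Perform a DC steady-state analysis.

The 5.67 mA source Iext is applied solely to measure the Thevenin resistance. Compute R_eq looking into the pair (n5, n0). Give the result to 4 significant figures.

R_eq = 572.7 Ω

Apply KCL at each of the 6 non-ground nodes and solve the resulting linear system.
Node n1: branches {R4, R8, R11, R12, R17} → V_1 = -0.01969
Node n2: branches {R1, R2, R5, R10, R14} → V_2 = -0.04474
Node n3: branches {R9, R12, R13, R15, R16} → V_3 = -0.008167
Node n4: branches {R2, R3, R4, R6, R17} → V_4 = -0.06507
Node n5: branches {R3, R7, R15, Iext} → V_5 = -3.247
Node n6: branches {R1, R6, R7, R9, R10, R11, R18} → V_6 = -0.08733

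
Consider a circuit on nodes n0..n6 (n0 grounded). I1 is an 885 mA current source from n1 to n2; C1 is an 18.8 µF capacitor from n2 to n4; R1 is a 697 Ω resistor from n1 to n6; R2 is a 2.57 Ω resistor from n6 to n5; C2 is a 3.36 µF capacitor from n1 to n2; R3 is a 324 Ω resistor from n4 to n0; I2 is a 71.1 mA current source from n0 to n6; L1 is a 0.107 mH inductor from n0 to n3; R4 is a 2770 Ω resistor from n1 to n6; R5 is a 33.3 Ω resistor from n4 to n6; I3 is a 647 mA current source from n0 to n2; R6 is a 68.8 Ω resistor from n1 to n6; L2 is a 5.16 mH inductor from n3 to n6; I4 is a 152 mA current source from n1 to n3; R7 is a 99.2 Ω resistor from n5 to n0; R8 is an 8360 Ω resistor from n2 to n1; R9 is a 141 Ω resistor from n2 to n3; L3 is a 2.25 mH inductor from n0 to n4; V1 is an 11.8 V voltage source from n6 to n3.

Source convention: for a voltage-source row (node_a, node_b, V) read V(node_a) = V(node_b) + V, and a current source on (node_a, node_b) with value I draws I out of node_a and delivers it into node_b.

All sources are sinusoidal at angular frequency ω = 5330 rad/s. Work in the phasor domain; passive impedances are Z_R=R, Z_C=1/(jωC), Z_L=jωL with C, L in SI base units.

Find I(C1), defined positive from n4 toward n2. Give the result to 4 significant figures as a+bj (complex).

-0.9883+0.5003j A

MNA unknowns: 6 node voltages V₁..V_6 plus 1 source current (V1)
I1: z[1]−=0.885, z[2]+=0.885
C1: Y=0.000+0.1002j on G[2,4]
R1: Y=0.001435+0.000j on G[1,6]
R2: Y=0.3891+0.000j on G[6,5]
C2: Y=0.000+0.01791j on G[1,2]
R3: Y=0.003086+0.000j on G[4,0]
I2: z[0]−=0.0711, z[6]+=0.0711
L1: Y=0.000-1.753j on G[0,3]
R4: Y=0.0003610+0.000j on G[1,6]
R5: Y=0.03003+0.000j on G[4,6]
I3: z[0]−=0.647, z[2]+=0.647
R6: Y=0.01453+0.000j on G[1,6]
L2: Y=0.000-0.03636j on G[3,6]
I4: z[1]−=0.152, z[3]+=0.152
R7: Y=0.01008+0.000j on G[5,0]
R8: Y=0.0001196+0.000j on G[2,1]
R9: Y=0.007092+0.000j on G[2,3]
L3: Y=0.000-0.08339j on G[0,4]
V1: row V6−V3=11.8, i_V1 at 6,3
solve → V1=-21.59+29.53j, V2=5.723+1.806j, V3=-0.4903-0.2276j, V4=10.72+11.67j, V5=11.02-0.2219j, V6=11.31-0.2276j
aux → i_V1=-0.5952+1.274j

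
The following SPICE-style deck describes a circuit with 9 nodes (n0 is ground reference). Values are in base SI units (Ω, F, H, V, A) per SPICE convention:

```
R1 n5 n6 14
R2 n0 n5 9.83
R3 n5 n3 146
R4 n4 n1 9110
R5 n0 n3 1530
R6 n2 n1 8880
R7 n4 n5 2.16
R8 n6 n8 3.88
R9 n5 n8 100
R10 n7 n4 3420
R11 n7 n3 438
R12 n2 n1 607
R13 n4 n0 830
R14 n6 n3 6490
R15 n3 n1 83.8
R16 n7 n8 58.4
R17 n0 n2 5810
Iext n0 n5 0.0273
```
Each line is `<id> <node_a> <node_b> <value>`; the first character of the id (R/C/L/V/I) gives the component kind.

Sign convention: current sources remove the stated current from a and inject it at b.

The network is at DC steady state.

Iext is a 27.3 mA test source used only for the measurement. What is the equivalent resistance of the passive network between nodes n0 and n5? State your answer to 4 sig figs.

R_eq = 9.646 Ω

Apply KCL at each of the 8 non-ground nodes and solve the resulting linear system.
Node n1: branches {R4, R6, R12, R15} → V_1 = 0.2389
Node n2: branches {R6, R12, R17} → V_2 = 0.2176
Node n3: branches {R3, R5, R11, R14, R15} → V_3 = 0.2418
Node n4: branches {R4, R7, R10, R13} → V_4 = 0.2626
Node n5: branches {R1, R2, R3, R7, R9, Iext} → V_5 = 0.2633
Node n6: branches {R1, R8, R14} → V_6 = 0.2628
Node n7: branches {R10, R11, R16} → V_7 = 0.2602
Node n8: branches {R8, R9, R16} → V_8 = 0.2627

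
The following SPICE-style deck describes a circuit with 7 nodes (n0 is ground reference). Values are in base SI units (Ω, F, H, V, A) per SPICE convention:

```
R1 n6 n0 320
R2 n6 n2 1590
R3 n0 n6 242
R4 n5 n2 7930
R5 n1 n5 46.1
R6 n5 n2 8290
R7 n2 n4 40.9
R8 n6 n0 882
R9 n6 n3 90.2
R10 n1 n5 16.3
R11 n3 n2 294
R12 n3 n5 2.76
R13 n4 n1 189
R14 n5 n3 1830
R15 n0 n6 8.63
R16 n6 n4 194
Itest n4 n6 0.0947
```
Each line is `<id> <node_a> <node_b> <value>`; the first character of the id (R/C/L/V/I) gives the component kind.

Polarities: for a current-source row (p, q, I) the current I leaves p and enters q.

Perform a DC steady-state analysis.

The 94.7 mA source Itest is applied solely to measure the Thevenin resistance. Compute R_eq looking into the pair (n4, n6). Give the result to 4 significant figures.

Apply KCL at each of the 6 non-ground nodes and solve the resulting linear system.
Node n1: branches {R5, R10, R13} → V_1 = -4.209
Node n2: branches {R2, R4, R6, R7, R11} → V_2 = -8.271
Node n3: branches {R9, R11, R12, R14} → V_3 = -3.820
Node n4: branches {R7, R13, R16, Itest} → V_4 = -9.147
Node n5: branches {R4, R5, R6, R10, R12, R14} → V_5 = -3.895
Node n6: branches {R1, R2, R3, R8, R9, R15, R16, Itest} → V_6 = 0.000

R_eq = 96.59 Ω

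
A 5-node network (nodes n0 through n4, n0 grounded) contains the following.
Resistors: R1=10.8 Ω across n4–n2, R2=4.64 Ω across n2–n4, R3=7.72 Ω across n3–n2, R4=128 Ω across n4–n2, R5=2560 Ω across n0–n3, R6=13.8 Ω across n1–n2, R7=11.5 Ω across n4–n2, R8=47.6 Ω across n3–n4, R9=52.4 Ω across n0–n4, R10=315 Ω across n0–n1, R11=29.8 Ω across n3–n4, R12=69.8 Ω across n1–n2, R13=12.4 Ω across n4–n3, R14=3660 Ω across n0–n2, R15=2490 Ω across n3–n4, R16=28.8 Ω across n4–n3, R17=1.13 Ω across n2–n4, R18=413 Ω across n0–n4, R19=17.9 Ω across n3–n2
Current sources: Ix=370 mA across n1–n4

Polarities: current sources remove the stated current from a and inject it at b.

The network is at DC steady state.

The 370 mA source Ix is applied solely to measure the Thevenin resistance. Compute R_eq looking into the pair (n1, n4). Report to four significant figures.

R_eq = 11.85 Ω

Element admittances at DC:
  Y(R1) = 0.09259 S between n4,n2
  Y(R2) = 0.2155 S between n2,n4
  Y(R3) = 0.1295 S between n3,n2
  Y(R4) = 0.007812 S between n4,n2
  Y(R5) = 0.0003906 S between n0,n3
  Y(R6) = 0.07246 S between n1,n2
  Y(R7) = 0.08696 S between n4,n2
  Y(R8) = 0.02101 S between n3,n4
  Y(R9) = 0.01908 S between n0,n4
  Y(R10) = 0.003175 S between n0,n1
  Y(R11) = 0.03356 S between n3,n4
  Y(R12) = 0.01433 S between n1,n2
  Y(R13) = 0.08065 S between n4,n3
  Y(R14) = 0.0002732 S between n0,n2
  Y(R15) = 0.0004016 S between n3,n4
  Y(R16) = 0.03472 S between n4,n3
  Y(R17) = 0.8850 S between n2,n4
  Y(R18) = 0.002421 S between n0,n4
  Y(R19) = 0.05587 S between n3,n2
  Ix: injects 0.37 A into n4 (from n1)
Assemble and solve the 4×4 MNA system:
  V(n1)=-3.829  V(n2)=0.2939  V(n3)=0.4179  V(n4)=0.5539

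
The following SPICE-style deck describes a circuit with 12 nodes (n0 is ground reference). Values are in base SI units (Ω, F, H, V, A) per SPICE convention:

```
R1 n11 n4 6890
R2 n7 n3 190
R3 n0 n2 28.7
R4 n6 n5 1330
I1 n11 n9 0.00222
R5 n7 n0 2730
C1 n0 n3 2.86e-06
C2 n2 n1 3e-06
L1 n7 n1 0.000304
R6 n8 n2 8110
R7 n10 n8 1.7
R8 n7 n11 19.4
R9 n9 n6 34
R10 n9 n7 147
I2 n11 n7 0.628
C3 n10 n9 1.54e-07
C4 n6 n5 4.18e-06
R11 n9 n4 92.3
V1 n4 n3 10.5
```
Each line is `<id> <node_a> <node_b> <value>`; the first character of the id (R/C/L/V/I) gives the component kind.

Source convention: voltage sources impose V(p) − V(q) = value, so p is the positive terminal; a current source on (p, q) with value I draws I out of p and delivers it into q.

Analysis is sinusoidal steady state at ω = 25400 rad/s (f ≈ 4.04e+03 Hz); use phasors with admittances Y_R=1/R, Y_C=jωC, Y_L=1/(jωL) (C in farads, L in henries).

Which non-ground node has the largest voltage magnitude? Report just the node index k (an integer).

Apply KCL at each of the 11 non-ground nodes and solve the resulting linear system.
Node n1: branches {C2, L1} → V_1 = 1.078-0.3060j
Node n2: branches {R3, C2, R6} → V_2 = 1.011+0.1469j
Node n3: branches {R2, C1, V1} → V_3 = -0.07026+0.4903j
Node n4: branches {R1, R11, V1} → V_4 = 10.43+0.4903j
Node n5: branches {R4, C4} → V_5 = 6.892+0.2837j
Node n6: branches {R4, R9, C4} → V_6 = 6.892+0.2837j
Node n7: branches {R2, R5, L1, R8, R10, I2} → V_7 = 1.039-0.03954j
Node n8: branches {R6, R7} → V_8 = 6.881+0.4686j
Node n9: branches {I1, R9, R10, C3, R11} → V_9 = 6.892+0.2837j
Node n10: branches {R7, C3} → V_10 = 6.882+0.4687j
Node n11: branches {R1, I1, R8, I2} → V_11 = -11.13-0.03805j
Source currents: i(V1)=-0.04145-0.002315j

11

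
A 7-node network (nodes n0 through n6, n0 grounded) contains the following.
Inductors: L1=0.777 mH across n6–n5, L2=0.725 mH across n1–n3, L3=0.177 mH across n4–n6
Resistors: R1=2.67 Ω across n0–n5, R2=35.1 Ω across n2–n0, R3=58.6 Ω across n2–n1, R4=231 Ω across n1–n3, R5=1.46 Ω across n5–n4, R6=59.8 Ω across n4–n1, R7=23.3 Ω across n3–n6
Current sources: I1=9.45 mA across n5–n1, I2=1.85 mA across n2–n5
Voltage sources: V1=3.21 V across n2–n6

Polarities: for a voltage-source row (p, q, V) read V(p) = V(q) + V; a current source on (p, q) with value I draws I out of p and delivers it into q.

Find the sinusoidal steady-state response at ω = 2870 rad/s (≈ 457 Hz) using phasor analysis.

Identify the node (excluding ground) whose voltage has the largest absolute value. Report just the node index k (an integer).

2

Element admittances at ω=2870 rad/s:
  Y(L1) = 0.000-0.4484j S between n6,n5
  Y(R1) = 0.3745+0.000j S between n0,n5
  Y(R2) = 0.02849+0.000j S between n2,n0
  I1: injects 0.00945 A into n1 (from n5)
  Y(R3) = 0.01706+0.000j S between n2,n1
  Y(L2) = 0.000-0.4806j S between n1,n3
  Y(R4) = 0.004329+0.000j S between n1,n3
  Y(R5) = 0.6849+0.000j S between n5,n4
  Y(L3) = 0.000-1.969j S between n4,n6
  I2: injects 0.00185 A into n5 (from n2)
  Y(R6) = 0.01672+0.000j S between n4,n1
  Y(R7) = 0.04292+0.000j S between n3,n6
  V1: constraint V(n2)−V(n6) = 3.21
Assemble and solve the 7×7 MNA system:
  V(n1)=0.5573-0.01217j  V(n2)=2.931-0.06054j  V(n3)=0.5543-0.08657j  V(n4)=-0.2911-0.02961j  V(n5)=-0.2230+0.004605j  V(n6)=-0.2791-0.06054j
  i(V1)=-0.1259+0.002550j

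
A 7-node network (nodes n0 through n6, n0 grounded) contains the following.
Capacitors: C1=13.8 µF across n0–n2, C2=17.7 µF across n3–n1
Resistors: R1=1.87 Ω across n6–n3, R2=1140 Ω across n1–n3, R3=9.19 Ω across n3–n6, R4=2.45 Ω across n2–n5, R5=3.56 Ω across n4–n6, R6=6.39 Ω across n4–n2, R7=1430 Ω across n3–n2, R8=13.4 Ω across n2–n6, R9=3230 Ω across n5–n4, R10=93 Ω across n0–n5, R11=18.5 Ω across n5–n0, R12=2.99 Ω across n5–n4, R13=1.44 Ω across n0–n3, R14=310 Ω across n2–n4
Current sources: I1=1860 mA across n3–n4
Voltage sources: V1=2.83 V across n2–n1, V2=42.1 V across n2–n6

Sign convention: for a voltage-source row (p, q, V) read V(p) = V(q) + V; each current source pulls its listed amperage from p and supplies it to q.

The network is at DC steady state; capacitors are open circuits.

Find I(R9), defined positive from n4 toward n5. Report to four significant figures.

-0.002163 A

Apply KCL at each of the 6 non-ground nodes and solve the resulting linear system.
Node n1: branches {R2, C2, V1} → V_1 = 36.44
Node n2: branches {C1, R4, R6, R7, R8, R14, V1, V2} → V_2 = 39.27
Node n3: branches {R1, R2, R3, C2, R7, I1, R13} → V_3 = -2.702
Node n4: branches {R5, R6, I1, R9, R12, R14} → V_4 = 21.96
Node n5: branches {R4, R9, R10, R11, R12} → V_5 = 28.95
Node n6: branches {R1, R3, R5, R8, V2} → V_6 = -2.826
Source currents: i(V1)=0.03434, i(V2)=-10.18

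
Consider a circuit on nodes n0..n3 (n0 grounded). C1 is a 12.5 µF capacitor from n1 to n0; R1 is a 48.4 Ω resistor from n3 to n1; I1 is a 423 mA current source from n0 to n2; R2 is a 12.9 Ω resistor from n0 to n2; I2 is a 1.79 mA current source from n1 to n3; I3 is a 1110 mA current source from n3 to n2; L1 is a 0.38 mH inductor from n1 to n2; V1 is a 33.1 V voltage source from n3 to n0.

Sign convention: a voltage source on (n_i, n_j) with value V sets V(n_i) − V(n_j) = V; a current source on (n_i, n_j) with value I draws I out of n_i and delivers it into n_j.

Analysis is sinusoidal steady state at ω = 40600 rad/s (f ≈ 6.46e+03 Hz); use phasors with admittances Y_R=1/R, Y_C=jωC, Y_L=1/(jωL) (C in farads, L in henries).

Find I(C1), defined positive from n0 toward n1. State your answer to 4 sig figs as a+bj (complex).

Apply KCL at each of the 3 non-ground nodes and solve the resulting linear system.
Node n1: branches {C1, R1, I2, L1} → V_1 = -1.278-2.940j
Node n2: branches {I1, R2, I3, L1} → V_2 = 9.666+9.151j
Node n3: branches {R1, I2, I3, V1} → V_3 = 33.10+0.000j
Source currents: i(V1)=-1.819-0.06075j

-1.492+0.6486j A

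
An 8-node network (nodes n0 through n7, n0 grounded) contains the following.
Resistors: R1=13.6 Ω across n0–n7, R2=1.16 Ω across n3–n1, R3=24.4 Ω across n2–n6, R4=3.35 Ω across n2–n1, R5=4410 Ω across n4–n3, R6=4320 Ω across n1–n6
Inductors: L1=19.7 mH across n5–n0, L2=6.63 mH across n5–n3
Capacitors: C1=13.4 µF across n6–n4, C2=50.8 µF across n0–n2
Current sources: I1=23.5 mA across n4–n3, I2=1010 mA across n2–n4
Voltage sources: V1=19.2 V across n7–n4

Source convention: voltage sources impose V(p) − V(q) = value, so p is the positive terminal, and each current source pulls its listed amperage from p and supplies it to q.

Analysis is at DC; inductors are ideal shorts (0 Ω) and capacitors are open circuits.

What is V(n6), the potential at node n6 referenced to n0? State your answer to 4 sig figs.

-4.534 V

Apply KCL at each of the 7 non-ground nodes and solve the resulting linear system.
Node n1: branches {R2, R4, R6} → V_1 = -1.172
Node n2: branches {C2, R3, I2, R4} → V_2 = -4.552
Node n3: branches {R2, I1, R5, L2} → V_3 = 0.000
Node n4: branches {C1, I1, I2, R5, V1} → V_4 = -5.766
Node n5: branches {L1, L2} → V_5 = 0.000
Node n6: branches {C1, R3, R6} → V_6 = -4.534
Node n7: branches {R1, V1} → V_7 = 13.43
Source currents: i(L1)=-0.9878, i(L2)=0.9878, i(V1)=-0.9878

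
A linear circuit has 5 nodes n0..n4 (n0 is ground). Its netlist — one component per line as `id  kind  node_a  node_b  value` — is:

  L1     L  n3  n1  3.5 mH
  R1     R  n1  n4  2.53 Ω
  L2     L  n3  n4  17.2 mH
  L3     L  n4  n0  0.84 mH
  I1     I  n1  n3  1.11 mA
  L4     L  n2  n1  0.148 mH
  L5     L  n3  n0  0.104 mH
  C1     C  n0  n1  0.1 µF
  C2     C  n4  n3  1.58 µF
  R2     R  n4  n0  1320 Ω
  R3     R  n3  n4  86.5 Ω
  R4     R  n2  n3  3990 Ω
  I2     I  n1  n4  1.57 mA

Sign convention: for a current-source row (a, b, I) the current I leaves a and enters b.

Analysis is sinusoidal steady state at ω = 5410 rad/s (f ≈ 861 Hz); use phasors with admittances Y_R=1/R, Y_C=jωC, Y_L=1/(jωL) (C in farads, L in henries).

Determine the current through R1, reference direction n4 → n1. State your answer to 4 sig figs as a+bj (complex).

Element admittances at ω=5410 rad/s:
  Y(L1) = 0.000-0.05281j S between n3,n1
  Y(R1) = 0.3953+0.000j S between n1,n4
  Y(L2) = 0.000-0.01075j S between n3,n4
  Y(L3) = 0.000-0.2201j S between n4,n0
  I1: injects 0.00111 A into n3 (from n1)
  Y(L4) = 0.000-1.249j S between n2,n1
  Y(L5) = 0.000-1.777j S between n3,n0
  Y(C1) = 0.000+0.0005410j S between n0,n1
  Y(C2) = 0.000+0.008548j S between n4,n3
  Y(R2) = 0.0007576+0.000j S between n4,n0
  Y(R3) = 0.01156+0.000j S between n3,n4
  Y(R4) = 0.0002506+0.000j S between n2,n3
  I2: injects 0.00157 A into n4 (from n1)
Assemble and solve the 4×4 MNA system:
  V(n1)=-0.005172-0.004529j  V(n2)=-0.005173-0.004528j  V(n3)=-0.0001199+0.0004766j  V(n4)=0.0009422-0.003864j

0.002417+0.0002628j A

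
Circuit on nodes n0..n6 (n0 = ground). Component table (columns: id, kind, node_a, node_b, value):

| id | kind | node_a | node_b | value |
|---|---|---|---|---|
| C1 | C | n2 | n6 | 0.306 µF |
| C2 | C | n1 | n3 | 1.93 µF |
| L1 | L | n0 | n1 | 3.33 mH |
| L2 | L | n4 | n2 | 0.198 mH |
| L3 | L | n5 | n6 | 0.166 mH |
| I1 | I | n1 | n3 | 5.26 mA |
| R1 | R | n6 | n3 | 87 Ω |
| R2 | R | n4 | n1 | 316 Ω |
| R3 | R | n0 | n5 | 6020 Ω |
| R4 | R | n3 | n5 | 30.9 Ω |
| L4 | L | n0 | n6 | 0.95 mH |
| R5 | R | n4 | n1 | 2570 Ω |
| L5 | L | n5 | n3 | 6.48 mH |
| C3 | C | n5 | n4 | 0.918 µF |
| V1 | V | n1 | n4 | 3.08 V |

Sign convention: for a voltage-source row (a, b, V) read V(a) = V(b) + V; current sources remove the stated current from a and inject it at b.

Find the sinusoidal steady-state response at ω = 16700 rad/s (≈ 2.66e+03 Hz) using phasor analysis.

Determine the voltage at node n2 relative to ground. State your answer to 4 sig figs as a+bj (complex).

-1.925+0.8740j V

MNA unknowns: 6 node voltages V₁..V_6 plus 1 source current (V1)
C1: Y=0.000+0.005110j on G[2,6]
C2: Y=0.000+0.03223j on G[1,3]
L1: Y=0.000-0.01798j on G[0,1]
L2: Y=0.000-0.3024j on G[4,2]
L3: Y=0.000-0.3607j on G[5,6]
I1: z[1]−=0.00526, z[3]+=0.00526
R1: Y=0.01149+0.000j on G[6,3]
R2: Y=0.003165+0.000j on G[4,1]
R3: Y=0.0001661+0.000j on G[0,5]
R4: Y=0.03236+0.000j on G[3,5]
L4: Y=0.000-0.06303j on G[0,6]
R5: Y=0.0003891+0.000j on G[4,1]
L5: Y=0.000-0.009241j on G[5,3]
C3: Y=0.000+0.01533j on G[5,4]
V1: row V1−V4=3.08, i_V1 at 1,4
solve → V1=1.182+0.8551j, V2=-1.925+0.8740j, V3=-0.4501+0.9252j, V4=-1.898+0.8551j, V5=-0.3822-0.2660j, V6=-0.3379-0.2429j
aux → i_V1=-0.03384-0.03135j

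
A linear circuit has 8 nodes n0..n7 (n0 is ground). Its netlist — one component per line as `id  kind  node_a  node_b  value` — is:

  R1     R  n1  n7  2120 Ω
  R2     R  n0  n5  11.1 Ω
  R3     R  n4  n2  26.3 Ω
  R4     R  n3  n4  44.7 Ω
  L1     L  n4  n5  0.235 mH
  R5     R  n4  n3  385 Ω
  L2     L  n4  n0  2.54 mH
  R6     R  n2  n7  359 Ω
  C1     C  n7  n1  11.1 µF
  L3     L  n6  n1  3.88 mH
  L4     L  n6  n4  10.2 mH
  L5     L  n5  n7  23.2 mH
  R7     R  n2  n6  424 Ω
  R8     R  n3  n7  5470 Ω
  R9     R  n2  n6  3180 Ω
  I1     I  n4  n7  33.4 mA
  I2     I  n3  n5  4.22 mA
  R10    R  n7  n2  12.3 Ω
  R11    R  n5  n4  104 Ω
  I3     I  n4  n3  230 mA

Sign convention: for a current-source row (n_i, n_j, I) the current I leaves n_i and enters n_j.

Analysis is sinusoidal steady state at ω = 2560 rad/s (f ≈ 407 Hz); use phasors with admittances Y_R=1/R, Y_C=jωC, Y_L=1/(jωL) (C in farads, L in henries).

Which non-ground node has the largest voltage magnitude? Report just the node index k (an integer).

Element admittances at ω=2560 rad/s:
  Y(R1) = 0.0004717+0.000j S between n1,n7
  Y(R2) = 0.09009+0.000j S between n0,n5
  Y(R3) = 0.03802+0.000j S between n4,n2
  Y(R4) = 0.02237+0.000j S between n3,n4
  Y(L1) = 0.000-1.662j S between n4,n5
  Y(R5) = 0.002597+0.000j S between n4,n3
  Y(L2) = 0.000-0.1538j S between n4,n0
  Y(R6) = 0.002786+0.000j S between n2,n7
  Y(C1) = 0.000+0.02842j S between n7,n1
  Y(L3) = 0.000-0.1007j S between n6,n1
  Y(L4) = 0.000-0.03830j S between n6,n4
  Y(L5) = 0.000-0.01684j S between n5,n7
  Y(R7) = 0.002358+0.000j S between n2,n6
  Y(R8) = 0.0001828+0.000j S between n3,n7
  Y(R9) = 0.0003145+0.000j S between n2,n6
  I1: injects 0.0334 A into n7 (from n4)
  I2: injects 0.00422 A into n5 (from n3)
  Y(R10) = 0.08130+0.000j S between n7,n2
  Y(R11) = 0.009615+0.000j S between n5,n4
  I3: injects 0.23 A into n3 (from n4)
Assemble and solve the 7×7 MNA system:
  V(n1)=-0.01012+1.174j  V(n2)=0.05104+0.03883j  V(n3)=8.978-0.0008343j  V(n4)=0.0009753-0.001068j  V(n5)=0.001823+0.001665j  V(n6)=0.008558+0.8509j  V(n7)=0.07502+0.03106j

3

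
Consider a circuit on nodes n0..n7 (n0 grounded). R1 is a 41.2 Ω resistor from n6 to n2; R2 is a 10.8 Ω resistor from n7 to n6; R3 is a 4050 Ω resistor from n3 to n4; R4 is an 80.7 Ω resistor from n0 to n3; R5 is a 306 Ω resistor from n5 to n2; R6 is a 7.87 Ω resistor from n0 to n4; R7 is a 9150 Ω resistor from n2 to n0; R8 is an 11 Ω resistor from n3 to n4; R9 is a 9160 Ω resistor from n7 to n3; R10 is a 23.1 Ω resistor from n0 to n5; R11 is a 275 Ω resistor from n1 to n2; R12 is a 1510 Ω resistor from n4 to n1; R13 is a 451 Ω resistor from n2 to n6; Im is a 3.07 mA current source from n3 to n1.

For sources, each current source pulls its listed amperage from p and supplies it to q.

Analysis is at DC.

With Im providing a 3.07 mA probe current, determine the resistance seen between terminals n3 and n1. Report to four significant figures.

R_eq = 431.7 Ω

MNA unknowns: 7 node voltages V₁..V_7
R1: Y=0.02427 on G[6,2]
R2: Y=0.09259 on G[7,6]
R3: Y=0.0002469 on G[3,4]
R4: Y=0.01239 on G[0,3]
R5: Y=0.003268 on G[5,2]
R6: Y=0.1271 on G[0,4]
R7: Y=0.0001093 on G[2,0]
R8: Y=0.09091 on G[3,4]
R9: Y=0.0001092 on G[7,3]
R10: Y=0.04329 on G[0,5]
R11: Y=0.003636 on G[1,2]
R12: Y=0.0006623 on G[4,1]
R13: Y=0.002217 on G[2,6]
Im: z[3]−=0.00307, z[1]+=0.00307
solve → V1=1.285, V2=0.6774, V3=-0.04022, V4=-0.01286, V5=0.04755, V6=0.6745, V7=0.6736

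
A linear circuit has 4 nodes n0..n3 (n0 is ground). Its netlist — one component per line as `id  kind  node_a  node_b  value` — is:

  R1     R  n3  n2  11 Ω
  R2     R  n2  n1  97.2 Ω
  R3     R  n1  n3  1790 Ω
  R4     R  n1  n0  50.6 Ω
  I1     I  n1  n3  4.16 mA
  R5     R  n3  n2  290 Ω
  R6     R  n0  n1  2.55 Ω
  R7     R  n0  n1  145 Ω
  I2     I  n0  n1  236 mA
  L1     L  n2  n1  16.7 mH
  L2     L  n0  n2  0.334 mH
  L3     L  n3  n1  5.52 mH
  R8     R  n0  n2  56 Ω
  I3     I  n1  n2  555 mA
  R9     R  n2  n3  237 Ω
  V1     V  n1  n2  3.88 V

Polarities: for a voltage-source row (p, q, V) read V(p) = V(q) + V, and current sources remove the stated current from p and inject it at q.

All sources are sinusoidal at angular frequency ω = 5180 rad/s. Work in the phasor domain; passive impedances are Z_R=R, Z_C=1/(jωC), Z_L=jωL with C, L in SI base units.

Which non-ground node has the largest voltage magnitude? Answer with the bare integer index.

Apply KCL at each of the 3 non-ground nodes and solve the resulting linear system.
Node n1: branches {R2, R3, R4, I1, R6, R7, I2, L1, L3, I3, V1} → V_1 = 2.724-1.530j
Node n2: branches {R1, R2, R5, L1, L2, R8, I3, R9, V1} → V_2 = -1.156-1.530j
Node n3: branches {R1, R3, I1, R5, L3, R9} → V_3 = -0.6696-2.727j
Source currents: i(V1)=-1.548+0.8036j

1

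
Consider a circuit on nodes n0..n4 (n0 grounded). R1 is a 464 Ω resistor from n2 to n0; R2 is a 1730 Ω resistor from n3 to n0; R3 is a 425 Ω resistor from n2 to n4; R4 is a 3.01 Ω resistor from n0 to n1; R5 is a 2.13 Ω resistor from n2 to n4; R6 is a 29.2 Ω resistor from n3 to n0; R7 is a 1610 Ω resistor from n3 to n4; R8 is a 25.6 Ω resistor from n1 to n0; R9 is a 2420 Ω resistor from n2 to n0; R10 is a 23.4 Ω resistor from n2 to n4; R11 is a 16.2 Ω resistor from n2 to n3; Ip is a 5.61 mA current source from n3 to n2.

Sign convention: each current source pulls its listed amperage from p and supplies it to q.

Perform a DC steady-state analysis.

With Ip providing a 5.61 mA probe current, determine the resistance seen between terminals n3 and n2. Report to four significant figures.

R_eq = 15.45 Ω

Apply KCL at each of the 4 non-ground nodes and solve the resulting linear system.
Node n1: branches {R4, R8} → V_1 = 0.000
Node n2: branches {R1, R3, R5, R9, R10, R11, Ip} → V_2 = 0.08070
Node n3: branches {R2, R6, R7, R11, Ip} → V_3 = -0.005952
Node n4: branches {R3, R5, R7, R10} → V_4 = 0.08060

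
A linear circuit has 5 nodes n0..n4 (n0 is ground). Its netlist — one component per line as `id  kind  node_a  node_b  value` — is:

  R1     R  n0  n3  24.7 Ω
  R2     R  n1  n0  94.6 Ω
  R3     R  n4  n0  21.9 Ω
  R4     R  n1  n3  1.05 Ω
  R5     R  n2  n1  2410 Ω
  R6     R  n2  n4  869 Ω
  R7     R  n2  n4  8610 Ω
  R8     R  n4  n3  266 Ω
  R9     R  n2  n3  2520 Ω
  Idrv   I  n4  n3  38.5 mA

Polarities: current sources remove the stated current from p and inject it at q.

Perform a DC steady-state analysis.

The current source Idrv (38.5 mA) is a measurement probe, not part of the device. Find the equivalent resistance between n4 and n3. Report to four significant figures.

Apply KCL at each of the 4 non-ground nodes and solve the resulting linear system.
Node n1: branches {R2, R4, R5} → V_1 = 0.6350
Node n2: branches {R5, R6, R7, R9} → V_2 = -0.1873
Node n3: branches {R1, R4, R8, R9, Idrv} → V_3 = 0.6424
Node n4: branches {R3, R6, R7, R8, Idrv} → V_4 = -0.7166

R_eq = 35.30 Ω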